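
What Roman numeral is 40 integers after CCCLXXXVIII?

CCCLXXXVIII = 388
388 + 40 = 428

CDXXVIII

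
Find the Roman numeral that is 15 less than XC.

XC = 90
90 - 15 = 75

LXXV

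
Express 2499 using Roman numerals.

Convert 2499 to Roman numerals:
  2499 contains 2×1000 (MM)
  499 contains 1×400 (CD)
  99 contains 1×90 (XC)
  9 contains 1×9 (IX)

MMCDXCIX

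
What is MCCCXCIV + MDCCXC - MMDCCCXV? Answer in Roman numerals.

MCCCXCIV = 1394, MDCCXC = 1790, MMDCCCXV = 2815
1394 + 1790 = 3184
3184 - 2815 = 369

CCCLXIX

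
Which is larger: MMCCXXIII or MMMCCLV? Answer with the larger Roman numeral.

MMCCXXIII = 2223
MMMCCLV = 3255
3255 is larger

MMMCCLV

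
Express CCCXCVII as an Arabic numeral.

CCCXCVII: C=100, C=100, C=100, XC=90, V=5, I=1, I=1
100 + 100 + 100 + 90 + 5 + 1 + 1 = 397

397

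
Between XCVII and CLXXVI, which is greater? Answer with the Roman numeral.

XCVII = 97
CLXXVI = 176
176 is larger

CLXXVI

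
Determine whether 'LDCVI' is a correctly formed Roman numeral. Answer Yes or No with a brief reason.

'LDCVI': Invalid subtractive combination: LD

No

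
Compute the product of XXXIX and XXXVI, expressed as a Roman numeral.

XXXIX = 39
XXXVI = 36
39 × 36 = 1404

MCDIV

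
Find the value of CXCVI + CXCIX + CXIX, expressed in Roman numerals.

CXCVI = 196, CXCIX = 199, CXIX = 119
196 + 199 = 395
395 + 119 = 514

DXIV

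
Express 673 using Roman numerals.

Convert 673 to Roman numerals:
  673 contains 1×500 (D)
  173 contains 1×100 (C)
  73 contains 1×50 (L)
  23 contains 2×10 (XX)
  3 contains 3×1 (III)

DCLXXIII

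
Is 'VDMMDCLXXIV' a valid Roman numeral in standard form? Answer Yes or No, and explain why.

'VDMMDCLXXIV': V should not appear more than once

No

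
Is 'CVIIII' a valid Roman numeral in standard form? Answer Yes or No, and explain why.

'CVIIII': More than 3 consecutive I's

No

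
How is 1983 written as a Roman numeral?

Convert 1983 to Roman numerals:
  1983 contains 1×1000 (M)
  983 contains 1×900 (CM)
  83 contains 1×50 (L)
  33 contains 3×10 (XXX)
  3 contains 3×1 (III)

MCMLXXXIII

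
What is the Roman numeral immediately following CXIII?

CXIII = 113; next is 114

CXIV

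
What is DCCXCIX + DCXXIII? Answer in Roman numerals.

DCCXCIX = 799
DCXXIII = 623
799 + 623 = 1422

MCDXXII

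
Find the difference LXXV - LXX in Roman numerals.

LXXV = 75
LXX = 70
75 - 70 = 5

V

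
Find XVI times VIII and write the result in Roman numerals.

XVI = 16
VIII = 8
16 × 8 = 128

CXXVIII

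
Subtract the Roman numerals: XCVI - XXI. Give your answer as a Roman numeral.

XCVI = 96
XXI = 21
96 - 21 = 75

LXXV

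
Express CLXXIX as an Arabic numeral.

CLXXIX: C=100, L=50, X=10, X=10, IX=9
100 + 50 + 10 + 10 + 9 = 179

179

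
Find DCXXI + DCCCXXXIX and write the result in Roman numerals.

DCXXI = 621
DCCCXXXIX = 839
621 + 839 = 1460

MCDLX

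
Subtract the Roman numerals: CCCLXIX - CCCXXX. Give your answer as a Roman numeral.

CCCLXIX = 369
CCCXXX = 330
369 - 330 = 39

XXXIX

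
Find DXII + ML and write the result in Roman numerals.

DXII = 512
ML = 1050
512 + 1050 = 1562

MDLXII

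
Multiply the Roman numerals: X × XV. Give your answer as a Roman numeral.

X = 10
XV = 15
10 × 15 = 150

CL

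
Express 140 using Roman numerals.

Convert 140 to Roman numerals:
  140 contains 1×100 (C)
  40 contains 1×40 (XL)

CXL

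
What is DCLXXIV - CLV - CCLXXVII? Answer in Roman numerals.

DCLXXIV = 674, CLV = 155, CCLXXVII = 277
674 - 155 = 519
519 - 277 = 242

CCXLII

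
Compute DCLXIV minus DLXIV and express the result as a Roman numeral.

DCLXIV = 664
DLXIV = 564
664 - 564 = 100

C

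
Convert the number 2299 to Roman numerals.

Convert 2299 to Roman numerals:
  2299 contains 2×1000 (MM)
  299 contains 2×100 (CC)
  99 contains 1×90 (XC)
  9 contains 1×9 (IX)

MMCCXCIX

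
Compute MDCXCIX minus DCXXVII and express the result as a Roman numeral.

MDCXCIX = 1699
DCXXVII = 627
1699 - 627 = 1072

MLXXII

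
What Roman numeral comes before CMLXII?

CMLXII = 962; previous is 961

CMLXI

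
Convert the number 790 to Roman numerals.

Convert 790 to Roman numerals:
  790 contains 1×500 (D)
  290 contains 2×100 (CC)
  90 contains 1×90 (XC)

DCCXC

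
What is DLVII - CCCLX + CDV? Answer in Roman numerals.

DLVII = 557, CCCLX = 360, CDV = 405
557 - 360 = 197
197 + 405 = 602

DCII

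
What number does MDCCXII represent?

MDCCXII: M=1000, D=500, C=100, C=100, X=10, I=1, I=1
1000 + 500 + 100 + 100 + 10 + 1 + 1 = 1712

1712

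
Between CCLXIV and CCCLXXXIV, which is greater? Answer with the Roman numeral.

CCLXIV = 264
CCCLXXXIV = 384
384 is larger

CCCLXXXIV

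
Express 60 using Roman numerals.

Convert 60 to Roman numerals:
  60 contains 1×50 (L)
  10 contains 1×10 (X)

LX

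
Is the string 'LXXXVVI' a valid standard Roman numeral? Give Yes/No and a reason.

'LXXXVVI': V should not appear more than once

No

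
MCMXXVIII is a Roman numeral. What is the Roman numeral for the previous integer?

MCMXXVIII = 1928; previous is 1927

MCMXXVII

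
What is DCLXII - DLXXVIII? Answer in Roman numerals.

DCLXII = 662
DLXXVIII = 578
662 - 578 = 84

LXXXIV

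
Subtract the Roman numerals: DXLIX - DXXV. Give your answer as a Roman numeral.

DXLIX = 549
DXXV = 525
549 - 525 = 24

XXIV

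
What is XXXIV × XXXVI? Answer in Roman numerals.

XXXIV = 34
XXXVI = 36
34 × 36 = 1224

MCCXXIV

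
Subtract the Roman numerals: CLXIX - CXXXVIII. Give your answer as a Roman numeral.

CLXIX = 169
CXXXVIII = 138
169 - 138 = 31

XXXI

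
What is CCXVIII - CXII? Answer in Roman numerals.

CCXVIII = 218
CXII = 112
218 - 112 = 106

CVI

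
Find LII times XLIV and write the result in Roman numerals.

LII = 52
XLIV = 44
52 × 44 = 2288

MMCCLXXXVIII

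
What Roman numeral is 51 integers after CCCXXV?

CCCXXV = 325
325 + 51 = 376

CCCLXXVI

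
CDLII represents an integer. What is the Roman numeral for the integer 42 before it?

CDLII = 452
452 - 42 = 410

CDX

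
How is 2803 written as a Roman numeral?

Convert 2803 to Roman numerals:
  2803 contains 2×1000 (MM)
  803 contains 1×500 (D)
  303 contains 3×100 (CCC)
  3 contains 3×1 (III)

MMDCCCIII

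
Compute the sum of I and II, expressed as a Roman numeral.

I = 1
II = 2
1 + 2 = 3

III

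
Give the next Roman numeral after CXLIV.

CXLIV = 144, so the next integer is 144 + 1 = 145

CXLV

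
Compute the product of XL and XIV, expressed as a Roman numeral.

XL = 40
XIV = 14
40 × 14 = 560

DLX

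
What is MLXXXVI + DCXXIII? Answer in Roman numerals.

MLXXXVI = 1086
DCXXIII = 623
1086 + 623 = 1709

MDCCIX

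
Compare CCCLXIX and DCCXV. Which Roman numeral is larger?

CCCLXIX = 369
DCCXV = 715
715 is larger

DCCXV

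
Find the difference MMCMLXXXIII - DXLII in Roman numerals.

MMCMLXXXIII = 2983
DXLII = 542
2983 - 542 = 2441

MMCDXLI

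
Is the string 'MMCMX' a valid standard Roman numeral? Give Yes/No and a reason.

'MMCMX': Check the rules: uses only the symbols I, V, X, L, C, D, M; no symbol is repeated more than three times in a row; V, L and D each appear at most once; the only place a smaller symbol precedes a larger one is the allowed subtractive pair CM, the symbol right after such a pair (if any) is smaller than the pair's first symbol, and otherwise the values never increase from left to right. Value: M (1000) + M (1000) + CM (900) + X (10) = 2910. So it is a valid standard Roman numeral.

Yes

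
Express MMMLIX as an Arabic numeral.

MMMLIX: M=1000, M=1000, M=1000, L=50, IX=9
1000 + 1000 + 1000 + 50 + 9 = 3059

3059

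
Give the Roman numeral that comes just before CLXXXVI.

CLXXXVI = 186; previous is 185

CLXXXV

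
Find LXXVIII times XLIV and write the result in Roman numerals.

LXXVIII = 78
XLIV = 44
78 × 44 = 3432

MMMCDXXXII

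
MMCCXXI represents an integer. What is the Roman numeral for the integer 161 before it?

MMCCXXI = 2221
2221 - 161 = 2060

MMLX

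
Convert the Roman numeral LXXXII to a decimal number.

LXXXII: L=50, X=10, X=10, X=10, I=1, I=1
50 + 10 + 10 + 10 + 1 + 1 = 82

82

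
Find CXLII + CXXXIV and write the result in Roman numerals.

CXLII = 142
CXXXIV = 134
142 + 134 = 276

CCLXXVI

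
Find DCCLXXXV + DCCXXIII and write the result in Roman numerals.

DCCLXXXV = 785
DCCXXIII = 723
785 + 723 = 1508

MDVIII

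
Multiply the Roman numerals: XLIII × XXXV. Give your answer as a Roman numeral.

XLIII = 43
XXXV = 35
43 × 35 = 1505

MDV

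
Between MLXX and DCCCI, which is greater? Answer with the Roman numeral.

MLXX = 1070
DCCCI = 801
1070 is larger

MLXX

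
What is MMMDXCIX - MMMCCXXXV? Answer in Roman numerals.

MMMDXCIX = 3599
MMMCCXXXV = 3235
3599 - 3235 = 364

CCCLXIV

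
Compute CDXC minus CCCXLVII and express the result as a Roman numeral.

CDXC = 490
CCCXLVII = 347
490 - 347 = 143

CXLIII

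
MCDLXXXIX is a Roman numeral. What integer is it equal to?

MCDLXXXIX: M=1000, CD=400, L=50, X=10, X=10, X=10, IX=9
1000 + 400 + 50 + 10 + 10 + 10 + 9 = 1489

1489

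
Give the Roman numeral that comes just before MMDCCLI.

MMDCCLI = 2751, so the previous integer is 2751 - 1 = 2750

MMDCCL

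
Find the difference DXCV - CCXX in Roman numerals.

DXCV = 595
CCXX = 220
595 - 220 = 375

CCCLXXV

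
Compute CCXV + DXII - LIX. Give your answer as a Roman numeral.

CCXV = 215, DXII = 512, LIX = 59
215 + 512 = 727
727 - 59 = 668

DCLXVIII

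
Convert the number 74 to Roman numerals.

Convert 74 to Roman numerals:
  74 contains 1×50 (L)
  24 contains 2×10 (XX)
  4 contains 1×4 (IV)

LXXIV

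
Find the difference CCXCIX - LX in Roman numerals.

CCXCIX = 299
LX = 60
299 - 60 = 239

CCXXXIX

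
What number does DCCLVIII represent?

DCCLVIII: D=500, C=100, C=100, L=50, V=5, I=1, I=1, I=1
500 + 100 + 100 + 50 + 5 + 1 + 1 + 1 = 758

758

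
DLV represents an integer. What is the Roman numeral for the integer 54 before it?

DLV = 555
555 - 54 = 501

DI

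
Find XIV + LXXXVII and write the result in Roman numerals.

XIV = 14
LXXXVII = 87
14 + 87 = 101

CI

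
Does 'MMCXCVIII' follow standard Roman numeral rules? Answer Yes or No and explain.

'MMCXCVIII': Check the rules: uses only the symbols I, V, X, L, C, D, M; no symbol is repeated more than three times in a row; V, L and D each appear at most once; the only place a smaller symbol precedes a larger one is the allowed subtractive pair XC, the symbol right after such a pair (if any) is smaller than the pair's first symbol, and otherwise the values never increase from left to right. Value: M (1000) + M (1000) + C (100) + XC (90) + V (5) + I (1) + I (1) + I (1) = 2198. So it is a valid standard Roman numeral.

Yes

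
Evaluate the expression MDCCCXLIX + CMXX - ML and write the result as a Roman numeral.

MDCCCXLIX = 1849, CMXX = 920, ML = 1050
1849 + 920 = 2769
2769 - 1050 = 1719

MDCCXIX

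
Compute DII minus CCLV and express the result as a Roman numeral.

DII = 502
CCLV = 255
502 - 255 = 247

CCXLVII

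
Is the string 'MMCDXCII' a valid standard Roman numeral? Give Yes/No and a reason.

'MMCDXCII': Check the rules: uses only the symbols I, V, X, L, C, D, M; no symbol is repeated more than three times in a row; V, L and D each appear at most once; the only places a smaller symbol precedes a larger one are the allowed subtractive pairs CD, XC, the symbol right after such a pair (if any) is smaller than the pair's first symbol, and otherwise the values never increase from left to right. Value: M (1000) + M (1000) + CD (400) + XC (90) + I (1) + I (1) = 2492. So it is a valid standard Roman numeral.

Yes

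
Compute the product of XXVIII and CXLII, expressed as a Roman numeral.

XXVIII = 28
CXLII = 142
28 × 142 = 3976

MMMCMLXXVI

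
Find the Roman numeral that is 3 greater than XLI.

XLI = 41
41 + 3 = 44

XLIV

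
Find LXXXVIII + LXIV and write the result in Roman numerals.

LXXXVIII = 88
LXIV = 64
88 + 64 = 152

CLII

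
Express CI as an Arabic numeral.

CI: C=100, I=1
100 + 1 = 101

101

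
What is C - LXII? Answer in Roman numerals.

C = 100
LXII = 62
100 - 62 = 38

XXXVIII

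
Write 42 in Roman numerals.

Convert 42 to Roman numerals:
  42 contains 1×40 (XL)
  2 contains 2×1 (II)

XLII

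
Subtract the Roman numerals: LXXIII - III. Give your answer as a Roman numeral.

LXXIII = 73
III = 3
73 - 3 = 70

LXX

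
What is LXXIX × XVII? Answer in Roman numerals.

LXXIX = 79
XVII = 17
79 × 17 = 1343

MCCCXLIII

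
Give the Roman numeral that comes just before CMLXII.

CMLXII = 962, so the previous integer is 962 - 1 = 961

CMLXI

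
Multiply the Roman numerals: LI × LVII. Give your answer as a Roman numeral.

LI = 51
LVII = 57
51 × 57 = 2907

MMCMVII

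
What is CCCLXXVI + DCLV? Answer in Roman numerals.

CCCLXXVI = 376
DCLV = 655
376 + 655 = 1031

MXXXI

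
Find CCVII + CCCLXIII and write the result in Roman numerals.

CCVII = 207
CCCLXIII = 363
207 + 363 = 570

DLXX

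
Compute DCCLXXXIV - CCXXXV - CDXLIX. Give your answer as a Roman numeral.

DCCLXXXIV = 784, CCXXXV = 235, CDXLIX = 449
784 - 235 = 549
549 - 449 = 100

C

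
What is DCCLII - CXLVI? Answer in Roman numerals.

DCCLII = 752
CXLVI = 146
752 - 146 = 606

DCVI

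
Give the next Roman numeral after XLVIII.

XLVIII = 48; next is 49

XLIX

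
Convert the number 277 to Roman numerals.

Convert 277 to Roman numerals:
  277 contains 2×100 (CC)
  77 contains 1×50 (L)
  27 contains 2×10 (XX)
  7 contains 1×5 (V)
  2 contains 2×1 (II)

CCLXXVII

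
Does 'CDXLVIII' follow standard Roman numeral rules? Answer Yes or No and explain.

'CDXLVIII': Check the rules: uses only the symbols I, V, X, L, C, D, M; no symbol is repeated more than three times in a row; V, L and D each appear at most once; the only places a smaller symbol precedes a larger one are the allowed subtractive pairs CD, XL, the symbol right after such a pair (if any) is smaller than the pair's first symbol, and otherwise the values never increase from left to right. Value: CD (400) + XL (40) + V (5) + I (1) + I (1) + I (1) = 448. So it is a valid standard Roman numeral.

Yes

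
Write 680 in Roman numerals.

Convert 680 to Roman numerals:
  680 contains 1×500 (D)
  180 contains 1×100 (C)
  80 contains 1×50 (L)
  30 contains 3×10 (XXX)

DCLXXX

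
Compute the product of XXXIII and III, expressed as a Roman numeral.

XXXIII = 33
III = 3
33 × 3 = 99

XCIX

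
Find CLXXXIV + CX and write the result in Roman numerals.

CLXXXIV = 184
CX = 110
184 + 110 = 294

CCXCIV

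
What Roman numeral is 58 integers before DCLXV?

DCLXV = 665
665 - 58 = 607

DCVII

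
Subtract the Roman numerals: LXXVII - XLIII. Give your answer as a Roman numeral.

LXXVII = 77
XLIII = 43
77 - 43 = 34

XXXIV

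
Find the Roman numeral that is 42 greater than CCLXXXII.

CCLXXXII = 282
282 + 42 = 324

CCCXXIV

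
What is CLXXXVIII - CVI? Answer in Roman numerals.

CLXXXVIII = 188
CVI = 106
188 - 106 = 82

LXXXII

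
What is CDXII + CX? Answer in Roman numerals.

CDXII = 412
CX = 110
412 + 110 = 522

DXXII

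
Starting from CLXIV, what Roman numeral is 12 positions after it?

CLXIV = 164
164 + 12 = 176

CLXXVI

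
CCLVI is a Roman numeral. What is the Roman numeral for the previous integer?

CCLVI = 256, so the previous integer is 256 - 1 = 255

CCLV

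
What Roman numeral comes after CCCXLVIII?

CCCXLVIII = 348; next is 349

CCCXLIX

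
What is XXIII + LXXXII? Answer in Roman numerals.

XXIII = 23
LXXXII = 82
23 + 82 = 105

CV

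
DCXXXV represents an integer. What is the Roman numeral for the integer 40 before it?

DCXXXV = 635
635 - 40 = 595

DXCV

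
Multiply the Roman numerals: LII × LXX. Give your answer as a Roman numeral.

LII = 52
LXX = 70
52 × 70 = 3640

MMMDCXL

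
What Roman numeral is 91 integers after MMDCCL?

MMDCCL = 2750
2750 + 91 = 2841

MMDCCCXLI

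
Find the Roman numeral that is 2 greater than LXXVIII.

LXXVIII = 78
78 + 2 = 80

LXXX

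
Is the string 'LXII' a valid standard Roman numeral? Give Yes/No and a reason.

'LXII': Check the rules: uses only the symbols I, V, X, L, C, D, M; no symbol is repeated more than three times in a row; V, L and D each appear at most once; no smaller symbol precedes a larger one (values never increase from left to right). Value: L (50) + X (10) + I (1) + I (1) = 62. So it is a valid standard Roman numeral.

Yes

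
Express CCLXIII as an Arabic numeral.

CCLXIII: C=100, C=100, L=50, X=10, I=1, I=1, I=1
100 + 100 + 50 + 10 + 1 + 1 + 1 = 263

263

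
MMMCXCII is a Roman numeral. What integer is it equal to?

MMMCXCII: M=1000, M=1000, M=1000, C=100, XC=90, I=1, I=1
1000 + 1000 + 1000 + 100 + 90 + 1 + 1 = 3192

3192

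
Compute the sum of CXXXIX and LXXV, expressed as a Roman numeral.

CXXXIX = 139
LXXV = 75
139 + 75 = 214

CCXIV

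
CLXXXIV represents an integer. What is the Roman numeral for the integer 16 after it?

CLXXXIV = 184
184 + 16 = 200

CC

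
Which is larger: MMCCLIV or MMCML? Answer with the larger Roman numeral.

MMCCLIV = 2254
MMCML = 2950
2950 is larger

MMCML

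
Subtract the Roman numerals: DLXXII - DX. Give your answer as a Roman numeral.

DLXXII = 572
DX = 510
572 - 510 = 62

LXII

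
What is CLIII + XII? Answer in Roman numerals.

CLIII = 153
XII = 12
153 + 12 = 165

CLXV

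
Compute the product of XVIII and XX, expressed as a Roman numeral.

XVIII = 18
XX = 20
18 × 20 = 360

CCCLX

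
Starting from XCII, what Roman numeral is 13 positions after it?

XCII = 92
92 + 13 = 105

CV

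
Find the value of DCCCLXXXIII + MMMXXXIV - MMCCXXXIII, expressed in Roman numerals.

DCCCLXXXIII = 883, MMMXXXIV = 3034, MMCCXXXIII = 2233
883 + 3034 = 3917
3917 - 2233 = 1684

MDCLXXXIV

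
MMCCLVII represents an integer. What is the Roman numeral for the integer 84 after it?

MMCCLVII = 2257
2257 + 84 = 2341

MMCCCXLI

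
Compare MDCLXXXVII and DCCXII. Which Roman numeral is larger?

MDCLXXXVII = 1687
DCCXII = 712
1687 is larger

MDCLXXXVII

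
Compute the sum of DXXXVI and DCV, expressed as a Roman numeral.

DXXXVI = 536
DCV = 605
536 + 605 = 1141

MCXLI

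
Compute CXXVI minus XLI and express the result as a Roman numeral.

CXXVI = 126
XLI = 41
126 - 41 = 85

LXXXV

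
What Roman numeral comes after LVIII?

LVIII = 58, so the next integer is 58 + 1 = 59

LIX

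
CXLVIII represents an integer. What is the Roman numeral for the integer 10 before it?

CXLVIII = 148
148 - 10 = 138

CXXXVIII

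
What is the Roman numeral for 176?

Convert 176 to Roman numerals:
  176 contains 1×100 (C)
  76 contains 1×50 (L)
  26 contains 2×10 (XX)
  6 contains 1×5 (V)
  1 contains 1×1 (I)

CLXXVI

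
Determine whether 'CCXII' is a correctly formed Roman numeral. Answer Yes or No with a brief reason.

'CCXII': Check the rules: uses only the symbols I, V, X, L, C, D, M; no symbol is repeated more than three times in a row; V, L and D each appear at most once; no smaller symbol precedes a larger one (values never increase from left to right). Value: C (100) + C (100) + X (10) + I (1) + I (1) = 212. So it is a valid standard Roman numeral.

Yes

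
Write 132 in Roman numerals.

Convert 132 to Roman numerals:
  132 contains 1×100 (C)
  32 contains 3×10 (XXX)
  2 contains 2×1 (II)

CXXXII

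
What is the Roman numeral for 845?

Convert 845 to Roman numerals:
  845 contains 1×500 (D)
  345 contains 3×100 (CCC)
  45 contains 1×40 (XL)
  5 contains 1×5 (V)

DCCCXLV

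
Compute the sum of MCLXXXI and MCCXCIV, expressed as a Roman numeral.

MCLXXXI = 1181
MCCXCIV = 1294
1181 + 1294 = 2475

MMCDLXXV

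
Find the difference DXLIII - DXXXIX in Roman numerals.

DXLIII = 543
DXXXIX = 539
543 - 539 = 4

IV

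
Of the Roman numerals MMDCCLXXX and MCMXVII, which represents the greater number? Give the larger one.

MMDCCLXXX = 2780
MCMXVII = 1917
2780 is larger

MMDCCLXXX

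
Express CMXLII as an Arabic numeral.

CMXLII: CM=900, XL=40, I=1, I=1
900 + 40 + 1 + 1 = 942

942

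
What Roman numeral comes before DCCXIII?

DCCXIII = 713, so the previous integer is 713 - 1 = 712

DCCXII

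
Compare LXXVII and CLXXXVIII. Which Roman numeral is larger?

LXXVII = 77
CLXXXVIII = 188
188 is larger

CLXXXVIII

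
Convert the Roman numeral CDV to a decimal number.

CDV: CD=400, V=5
400 + 5 = 405

405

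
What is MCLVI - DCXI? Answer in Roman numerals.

MCLVI = 1156
DCXI = 611
1156 - 611 = 545

DXLV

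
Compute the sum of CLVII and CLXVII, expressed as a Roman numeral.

CLVII = 157
CLXVII = 167
157 + 167 = 324

CCCXXIV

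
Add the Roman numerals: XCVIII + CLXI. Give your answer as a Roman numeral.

XCVIII = 98
CLXI = 161
98 + 161 = 259

CCLIX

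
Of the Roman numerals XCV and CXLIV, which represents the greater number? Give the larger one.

XCV = 95
CXLIV = 144
144 is larger

CXLIV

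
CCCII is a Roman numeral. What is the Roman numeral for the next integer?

CCCII = 302, so the next integer is 302 + 1 = 303

CCCIII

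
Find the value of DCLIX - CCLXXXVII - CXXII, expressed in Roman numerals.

DCLIX = 659, CCLXXXVII = 287, CXXII = 122
659 - 287 = 372
372 - 122 = 250

CCL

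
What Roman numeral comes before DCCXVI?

DCCXVI = 716; previous is 715

DCCXV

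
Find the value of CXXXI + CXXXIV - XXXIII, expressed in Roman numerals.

CXXXI = 131, CXXXIV = 134, XXXIII = 33
131 + 134 = 265
265 - 33 = 232

CCXXXII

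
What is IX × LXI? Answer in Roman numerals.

IX = 9
LXI = 61
9 × 61 = 549

DXLIX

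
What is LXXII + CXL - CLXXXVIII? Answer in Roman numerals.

LXXII = 72, CXL = 140, CLXXXVIII = 188
72 + 140 = 212
212 - 188 = 24

XXIV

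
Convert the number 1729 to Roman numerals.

Convert 1729 to Roman numerals:
  1729 contains 1×1000 (M)
  729 contains 1×500 (D)
  229 contains 2×100 (CC)
  29 contains 2×10 (XX)
  9 contains 1×9 (IX)

MDCCXXIX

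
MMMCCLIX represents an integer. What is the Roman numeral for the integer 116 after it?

MMMCCLIX = 3259
3259 + 116 = 3375

MMMCCCLXXV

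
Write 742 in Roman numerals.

Convert 742 to Roman numerals:
  742 contains 1×500 (D)
  242 contains 2×100 (CC)
  42 contains 1×40 (XL)
  2 contains 2×1 (II)

DCCXLII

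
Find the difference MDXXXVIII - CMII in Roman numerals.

MDXXXVIII = 1538
CMII = 902
1538 - 902 = 636

DCXXXVI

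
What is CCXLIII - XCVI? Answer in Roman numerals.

CCXLIII = 243
XCVI = 96
243 - 96 = 147

CXLVII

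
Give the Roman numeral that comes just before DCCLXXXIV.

DCCLXXXIV = 784; previous is 783

DCCLXXXIII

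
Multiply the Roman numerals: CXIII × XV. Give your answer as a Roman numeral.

CXIII = 113
XV = 15
113 × 15 = 1695

MDCXCV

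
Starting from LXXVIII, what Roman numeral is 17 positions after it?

LXXVIII = 78
78 + 17 = 95

XCV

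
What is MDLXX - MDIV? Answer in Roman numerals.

MDLXX = 1570
MDIV = 1504
1570 - 1504 = 66

LXVI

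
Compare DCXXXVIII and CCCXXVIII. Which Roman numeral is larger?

DCXXXVIII = 638
CCCXXVIII = 328
638 is larger

DCXXXVIII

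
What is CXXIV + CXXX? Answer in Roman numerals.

CXXIV = 124
CXXX = 130
124 + 130 = 254

CCLIV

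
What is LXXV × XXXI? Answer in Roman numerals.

LXXV = 75
XXXI = 31
75 × 31 = 2325

MMCCCXXV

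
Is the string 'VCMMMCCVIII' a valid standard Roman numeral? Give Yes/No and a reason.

'VCMMMCCVIII': V should not appear more than once

No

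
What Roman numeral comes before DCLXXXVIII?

DCLXXXVIII = 688, so the previous integer is 688 - 1 = 687

DCLXXXVII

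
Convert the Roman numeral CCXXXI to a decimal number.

CCXXXI: C=100, C=100, X=10, X=10, X=10, I=1
100 + 100 + 10 + 10 + 10 + 1 = 231

231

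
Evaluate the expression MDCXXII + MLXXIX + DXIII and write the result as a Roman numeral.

MDCXXII = 1622, MLXXIX = 1079, DXIII = 513
1622 + 1079 = 2701
2701 + 513 = 3214

MMMCCXIV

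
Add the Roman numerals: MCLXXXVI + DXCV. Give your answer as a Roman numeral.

MCLXXXVI = 1186
DXCV = 595
1186 + 595 = 1781

MDCCLXXXI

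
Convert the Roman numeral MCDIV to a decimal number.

MCDIV: M=1000, CD=400, IV=4
1000 + 400 + 4 = 1404

1404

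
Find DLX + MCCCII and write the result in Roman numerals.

DLX = 560
MCCCII = 1302
560 + 1302 = 1862

MDCCCLXII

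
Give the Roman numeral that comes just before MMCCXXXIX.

MMCCXXXIX = 2239, so the previous integer is 2239 - 1 = 2238

MMCCXXXVIII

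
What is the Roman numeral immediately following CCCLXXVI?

CCCLXXVI = 376, so the next integer is 376 + 1 = 377

CCCLXXVII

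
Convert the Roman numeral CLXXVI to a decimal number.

CLXXVI: C=100, L=50, X=10, X=10, V=5, I=1
100 + 50 + 10 + 10 + 5 + 1 = 176

176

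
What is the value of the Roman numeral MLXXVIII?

MLXXVIII: M=1000, L=50, X=10, X=10, V=5, I=1, I=1, I=1
1000 + 50 + 10 + 10 + 5 + 1 + 1 + 1 = 1078

1078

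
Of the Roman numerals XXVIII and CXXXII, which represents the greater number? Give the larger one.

XXVIII = 28
CXXXII = 132
132 is larger

CXXXII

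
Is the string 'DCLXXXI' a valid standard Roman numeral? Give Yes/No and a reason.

'DCLXXXI': Check the rules: uses only the symbols I, V, X, L, C, D, M; no symbol is repeated more than three times in a row; V, L and D each appear at most once; no smaller symbol precedes a larger one (values never increase from left to right). Value: D (500) + C (100) + L (50) + X (10) + X (10) + X (10) + I (1) = 681. So it is a valid standard Roman numeral.

Yes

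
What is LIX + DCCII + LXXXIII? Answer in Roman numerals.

LIX = 59, DCCII = 702, LXXXIII = 83
59 + 702 = 761
761 + 83 = 844

DCCCXLIV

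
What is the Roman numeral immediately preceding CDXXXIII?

CDXXXIII = 433, so the previous integer is 433 - 1 = 432

CDXXXII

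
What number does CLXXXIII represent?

CLXXXIII: C=100, L=50, X=10, X=10, X=10, I=1, I=1, I=1
100 + 50 + 10 + 10 + 10 + 1 + 1 + 1 = 183

183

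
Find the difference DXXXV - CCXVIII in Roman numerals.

DXXXV = 535
CCXVIII = 218
535 - 218 = 317

CCCXVII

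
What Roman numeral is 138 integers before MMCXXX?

MMCXXX = 2130
2130 - 138 = 1992

MCMXCII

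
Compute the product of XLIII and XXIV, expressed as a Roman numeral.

XLIII = 43
XXIV = 24
43 × 24 = 1032

MXXXII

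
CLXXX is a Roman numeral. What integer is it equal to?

CLXXX: C=100, L=50, X=10, X=10, X=10
100 + 50 + 10 + 10 + 10 = 180

180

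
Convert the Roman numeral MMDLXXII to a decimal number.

MMDLXXII: M=1000, M=1000, D=500, L=50, X=10, X=10, I=1, I=1
1000 + 1000 + 500 + 50 + 10 + 10 + 1 + 1 = 2572

2572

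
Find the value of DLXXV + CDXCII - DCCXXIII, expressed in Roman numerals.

DLXXV = 575, CDXCII = 492, DCCXXIII = 723
575 + 492 = 1067
1067 - 723 = 344

CCCXLIV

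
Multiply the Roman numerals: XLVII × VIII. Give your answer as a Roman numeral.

XLVII = 47
VIII = 8
47 × 8 = 376

CCCLXXVI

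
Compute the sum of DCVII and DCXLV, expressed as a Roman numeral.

DCVII = 607
DCXLV = 645
607 + 645 = 1252

MCCLII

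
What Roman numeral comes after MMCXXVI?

MMCXXVI = 2126; next is 2127

MMCXXVII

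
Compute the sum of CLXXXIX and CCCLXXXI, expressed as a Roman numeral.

CLXXXIX = 189
CCCLXXXI = 381
189 + 381 = 570

DLXX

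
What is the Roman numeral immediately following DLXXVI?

DLXXVI = 576; next is 577

DLXXVII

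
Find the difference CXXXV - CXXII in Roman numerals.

CXXXV = 135
CXXII = 122
135 - 122 = 13

XIII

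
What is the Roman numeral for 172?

Convert 172 to Roman numerals:
  172 contains 1×100 (C)
  72 contains 1×50 (L)
  22 contains 2×10 (XX)
  2 contains 2×1 (II)

CLXXII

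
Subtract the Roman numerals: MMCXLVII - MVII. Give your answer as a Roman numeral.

MMCXLVII = 2147
MVII = 1007
2147 - 1007 = 1140

MCXL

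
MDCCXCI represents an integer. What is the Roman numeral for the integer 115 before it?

MDCCXCI = 1791
1791 - 115 = 1676

MDCLXXVI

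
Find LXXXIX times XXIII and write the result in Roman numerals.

LXXXIX = 89
XXIII = 23
89 × 23 = 2047

MMXLVII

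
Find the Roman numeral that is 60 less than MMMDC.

MMMDC = 3600
3600 - 60 = 3540

MMMDXL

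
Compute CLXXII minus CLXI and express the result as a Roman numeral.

CLXXII = 172
CLXI = 161
172 - 161 = 11

XI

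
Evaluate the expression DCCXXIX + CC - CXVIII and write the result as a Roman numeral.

DCCXXIX = 729, CC = 200, CXVIII = 118
729 + 200 = 929
929 - 118 = 811

DCCCXI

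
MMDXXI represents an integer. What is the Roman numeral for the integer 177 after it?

MMDXXI = 2521
2521 + 177 = 2698

MMDCXCVIII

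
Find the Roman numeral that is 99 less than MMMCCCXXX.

MMMCCCXXX = 3330
3330 - 99 = 3231

MMMCCXXXI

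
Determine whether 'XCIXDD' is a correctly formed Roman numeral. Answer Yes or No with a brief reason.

'XCIXDD': D should not appear more than once

No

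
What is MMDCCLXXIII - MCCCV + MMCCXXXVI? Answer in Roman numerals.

MMDCCLXXIII = 2773, MCCCV = 1305, MMCCXXXVI = 2236
2773 - 1305 = 1468
1468 + 2236 = 3704

MMMDCCIV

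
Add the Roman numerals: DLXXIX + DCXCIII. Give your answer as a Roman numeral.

DLXXIX = 579
DCXCIII = 693
579 + 693 = 1272

MCCLXXII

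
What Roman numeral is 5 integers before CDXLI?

CDXLI = 441
441 - 5 = 436

CDXXXVI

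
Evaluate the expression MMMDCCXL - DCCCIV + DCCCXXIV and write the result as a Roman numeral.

MMMDCCXL = 3740, DCCCIV = 804, DCCCXXIV = 824
3740 - 804 = 2936
2936 + 824 = 3760

MMMDCCLX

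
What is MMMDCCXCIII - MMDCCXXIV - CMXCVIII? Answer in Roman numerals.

MMMDCCXCIII = 3793, MMDCCXXIV = 2724, CMXCVIII = 998
3793 - 2724 = 1069
1069 - 998 = 71

LXXI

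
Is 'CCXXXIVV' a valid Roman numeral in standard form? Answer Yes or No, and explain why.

'CCXXXIVV': V should not appear more than once

No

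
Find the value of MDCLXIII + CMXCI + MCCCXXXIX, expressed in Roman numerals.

MDCLXIII = 1663, CMXCI = 991, MCCCXXXIX = 1339
1663 + 991 = 2654
2654 + 1339 = 3993

MMMCMXCIII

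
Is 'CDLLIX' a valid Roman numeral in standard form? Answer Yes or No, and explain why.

'CDLLIX': L should not appear more than once

No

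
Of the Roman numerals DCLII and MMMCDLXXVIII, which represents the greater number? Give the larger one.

DCLII = 652
MMMCDLXXVIII = 3478
3478 is larger

MMMCDLXXVIII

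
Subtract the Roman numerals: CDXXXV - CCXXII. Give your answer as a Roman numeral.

CDXXXV = 435
CCXXII = 222
435 - 222 = 213

CCXIII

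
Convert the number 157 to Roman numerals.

Convert 157 to Roman numerals:
  157 contains 1×100 (C)
  57 contains 1×50 (L)
  7 contains 1×5 (V)
  2 contains 2×1 (II)

CLVII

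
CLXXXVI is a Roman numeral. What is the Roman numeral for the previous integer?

CLXXXVI = 186; previous is 185

CLXXXV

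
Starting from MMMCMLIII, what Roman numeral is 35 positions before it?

MMMCMLIII = 3953
3953 - 35 = 3918

MMMCMXVIII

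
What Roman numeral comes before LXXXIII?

LXXXIII = 83, so the previous integer is 83 - 1 = 82

LXXXII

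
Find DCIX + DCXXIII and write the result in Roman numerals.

DCIX = 609
DCXXIII = 623
609 + 623 = 1232

MCCXXXII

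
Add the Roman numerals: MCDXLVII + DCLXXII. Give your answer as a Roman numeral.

MCDXLVII = 1447
DCLXXII = 672
1447 + 672 = 2119

MMCXIX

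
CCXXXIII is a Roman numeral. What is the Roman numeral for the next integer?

CCXXXIII = 233; next is 234

CCXXXIV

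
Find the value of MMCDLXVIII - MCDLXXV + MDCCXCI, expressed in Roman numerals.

MMCDLXVIII = 2468, MCDLXXV = 1475, MDCCXCI = 1791
2468 - 1475 = 993
993 + 1791 = 2784

MMDCCLXXXIV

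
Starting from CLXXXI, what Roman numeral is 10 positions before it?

CLXXXI = 181
181 - 10 = 171

CLXXI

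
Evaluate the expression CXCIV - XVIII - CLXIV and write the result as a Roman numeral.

CXCIV = 194, XVIII = 18, CLXIV = 164
194 - 18 = 176
176 - 164 = 12

XII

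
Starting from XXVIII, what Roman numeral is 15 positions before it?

XXVIII = 28
28 - 15 = 13

XIII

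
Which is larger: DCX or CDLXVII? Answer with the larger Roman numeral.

DCX = 610
CDLXVII = 467
610 is larger

DCX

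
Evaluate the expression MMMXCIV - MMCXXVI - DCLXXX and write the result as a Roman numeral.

MMMXCIV = 3094, MMCXXVI = 2126, DCLXXX = 680
3094 - 2126 = 968
968 - 680 = 288

CCLXXXVIII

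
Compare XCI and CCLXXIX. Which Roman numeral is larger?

XCI = 91
CCLXXIX = 279
279 is larger

CCLXXIX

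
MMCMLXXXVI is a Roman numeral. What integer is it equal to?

MMCMLXXXVI: M=1000, M=1000, CM=900, L=50, X=10, X=10, X=10, V=5, I=1
1000 + 1000 + 900 + 50 + 10 + 10 + 10 + 5 + 1 = 2986

2986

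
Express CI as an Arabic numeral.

CI: C=100, I=1
100 + 1 = 101

101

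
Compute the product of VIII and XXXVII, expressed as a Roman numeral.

VIII = 8
XXXVII = 37
8 × 37 = 296

CCXCVI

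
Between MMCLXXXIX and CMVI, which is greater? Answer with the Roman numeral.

MMCLXXXIX = 2189
CMVI = 906
2189 is larger

MMCLXXXIX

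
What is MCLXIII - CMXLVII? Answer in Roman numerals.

MCLXIII = 1163
CMXLVII = 947
1163 - 947 = 216

CCXVI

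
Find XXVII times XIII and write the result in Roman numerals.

XXVII = 27
XIII = 13
27 × 13 = 351

CCCLI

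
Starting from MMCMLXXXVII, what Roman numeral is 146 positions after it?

MMCMLXXXVII = 2987
2987 + 146 = 3133

MMMCXXXIII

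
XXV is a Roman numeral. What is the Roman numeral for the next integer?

XXV = 25; next is 26

XXVI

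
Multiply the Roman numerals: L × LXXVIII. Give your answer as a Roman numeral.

L = 50
LXXVIII = 78
50 × 78 = 3900

MMMCM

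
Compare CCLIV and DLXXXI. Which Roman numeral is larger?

CCLIV = 254
DLXXXI = 581
581 is larger

DLXXXI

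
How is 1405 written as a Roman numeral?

Convert 1405 to Roman numerals:
  1405 contains 1×1000 (M)
  405 contains 1×400 (CD)
  5 contains 1×5 (V)

MCDV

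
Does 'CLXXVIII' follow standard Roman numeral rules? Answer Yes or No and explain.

'CLXXVIII': Check the rules: uses only the symbols I, V, X, L, C, D, M; no symbol is repeated more than three times in a row; V, L and D each appear at most once; no smaller symbol precedes a larger one (values never increase from left to right). Value: C (100) + L (50) + X (10) + X (10) + V (5) + I (1) + I (1) + I (1) = 178. So it is a valid standard Roman numeral.

Yes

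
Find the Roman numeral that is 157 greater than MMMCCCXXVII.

MMMCCCXXVII = 3327
3327 + 157 = 3484

MMMCDLXXXIV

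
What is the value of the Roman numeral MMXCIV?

MMXCIV: M=1000, M=1000, XC=90, IV=4
1000 + 1000 + 90 + 4 = 2094

2094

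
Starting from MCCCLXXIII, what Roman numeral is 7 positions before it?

MCCCLXXIII = 1373
1373 - 7 = 1366

MCCCLXVI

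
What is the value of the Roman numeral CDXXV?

CDXXV: CD=400, X=10, X=10, V=5
400 + 10 + 10 + 5 = 425

425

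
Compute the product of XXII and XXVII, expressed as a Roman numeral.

XXII = 22
XXVII = 27
22 × 27 = 594

DXCIV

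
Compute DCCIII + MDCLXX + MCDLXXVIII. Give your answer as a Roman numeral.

DCCIII = 703, MDCLXX = 1670, MCDLXXVIII = 1478
703 + 1670 = 2373
2373 + 1478 = 3851

MMMDCCCLI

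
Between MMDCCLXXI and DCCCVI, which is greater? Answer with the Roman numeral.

MMDCCLXXI = 2771
DCCCVI = 806
2771 is larger

MMDCCLXXI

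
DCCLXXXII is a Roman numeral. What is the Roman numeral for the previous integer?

DCCLXXXII = 782; previous is 781

DCCLXXXI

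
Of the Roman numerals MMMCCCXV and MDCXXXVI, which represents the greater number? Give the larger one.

MMMCCCXV = 3315
MDCXXXVI = 1636
3315 is larger

MMMCCCXV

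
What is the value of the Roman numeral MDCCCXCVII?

MDCCCXCVII: M=1000, D=500, C=100, C=100, C=100, XC=90, V=5, I=1, I=1
1000 + 500 + 100 + 100 + 100 + 90 + 5 + 1 + 1 = 1897

1897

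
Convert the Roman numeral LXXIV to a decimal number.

LXXIV: L=50, X=10, X=10, IV=4
50 + 10 + 10 + 4 = 74

74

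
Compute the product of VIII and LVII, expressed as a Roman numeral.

VIII = 8
LVII = 57
8 × 57 = 456

CDLVI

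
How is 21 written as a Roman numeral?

Convert 21 to Roman numerals:
  21 contains 2×10 (XX)
  1 contains 1×1 (I)

XXI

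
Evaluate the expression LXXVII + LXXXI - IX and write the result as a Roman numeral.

LXXVII = 77, LXXXI = 81, IX = 9
77 + 81 = 158
158 - 9 = 149

CXLIX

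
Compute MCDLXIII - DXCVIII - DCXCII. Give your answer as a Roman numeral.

MCDLXIII = 1463, DXCVIII = 598, DCXCII = 692
1463 - 598 = 865
865 - 692 = 173

CLXXIII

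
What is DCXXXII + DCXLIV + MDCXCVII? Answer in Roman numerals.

DCXXXII = 632, DCXLIV = 644, MDCXCVII = 1697
632 + 644 = 1276
1276 + 1697 = 2973

MMCMLXXIII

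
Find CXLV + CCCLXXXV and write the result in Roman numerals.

CXLV = 145
CCCLXXXV = 385
145 + 385 = 530

DXXX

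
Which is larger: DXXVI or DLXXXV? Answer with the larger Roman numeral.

DXXVI = 526
DLXXXV = 585
585 is larger

DLXXXV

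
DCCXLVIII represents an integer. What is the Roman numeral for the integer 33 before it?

DCCXLVIII = 748
748 - 33 = 715

DCCXV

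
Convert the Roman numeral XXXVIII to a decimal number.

XXXVIII: X=10, X=10, X=10, V=5, I=1, I=1, I=1
10 + 10 + 10 + 5 + 1 + 1 + 1 = 38

38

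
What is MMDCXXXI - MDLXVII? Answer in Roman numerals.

MMDCXXXI = 2631
MDLXVII = 1567
2631 - 1567 = 1064

MLXIV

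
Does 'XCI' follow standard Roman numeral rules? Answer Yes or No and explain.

'XCI': Check the rules: uses only the symbols I, V, X, L, C, D, M; no symbol is repeated more than three times in a row; V, L and D each appear at most once; the only place a smaller symbol precedes a larger one is the allowed subtractive pair XC, the symbol right after such a pair (if any) is smaller than the pair's first symbol, and otherwise the values never increase from left to right. Value: XC (90) + I (1) = 91. So it is a valid standard Roman numeral.

Yes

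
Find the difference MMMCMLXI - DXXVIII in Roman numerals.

MMMCMLXI = 3961
DXXVIII = 528
3961 - 528 = 3433

MMMCDXXXIII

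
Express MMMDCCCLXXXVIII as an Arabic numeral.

MMMDCCCLXXXVIII: M=1000, M=1000, M=1000, D=500, C=100, C=100, C=100, L=50, X=10, X=10, X=10, V=5, I=1, I=1, I=1
1000 + 1000 + 1000 + 500 + 100 + 100 + 100 + 50 + 10 + 10 + 10 + 5 + 1 + 1 + 1 = 3888

3888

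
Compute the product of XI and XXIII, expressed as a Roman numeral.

XI = 11
XXIII = 23
11 × 23 = 253

CCLIII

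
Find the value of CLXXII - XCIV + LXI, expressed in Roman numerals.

CLXXII = 172, XCIV = 94, LXI = 61
172 - 94 = 78
78 + 61 = 139

CXXXIX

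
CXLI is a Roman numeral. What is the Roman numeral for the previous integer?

CXLI = 141; previous is 140

CXL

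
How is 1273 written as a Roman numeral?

Convert 1273 to Roman numerals:
  1273 contains 1×1000 (M)
  273 contains 2×100 (CC)
  73 contains 1×50 (L)
  23 contains 2×10 (XX)
  3 contains 3×1 (III)

MCCLXXIII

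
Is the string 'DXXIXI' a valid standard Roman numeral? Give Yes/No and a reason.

'DXXIXI': I cannot come right after the subtractive pair IX: once I is subtracted in IX, the next symbol must be smaller than I

No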